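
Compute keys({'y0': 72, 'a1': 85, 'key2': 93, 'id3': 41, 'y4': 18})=['y0', 'a1', 'key2', 'id3', 'y4']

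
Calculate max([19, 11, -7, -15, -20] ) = 19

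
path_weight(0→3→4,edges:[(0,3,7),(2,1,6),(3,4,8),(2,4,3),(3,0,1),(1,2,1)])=w(0→3)=7 + w(3→4)=8
= 15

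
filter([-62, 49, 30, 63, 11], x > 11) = [49, 30, 63]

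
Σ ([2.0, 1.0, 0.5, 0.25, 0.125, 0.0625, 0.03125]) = 3.96875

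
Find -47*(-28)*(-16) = -21056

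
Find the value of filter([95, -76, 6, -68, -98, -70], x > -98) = [95, -76, 6, -68, -70]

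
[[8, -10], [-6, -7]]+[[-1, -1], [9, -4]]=[[7, -11], [3, -11]]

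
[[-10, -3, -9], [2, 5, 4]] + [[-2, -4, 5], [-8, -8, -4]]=[[-12, -7, -4], [-6, -3, 0]]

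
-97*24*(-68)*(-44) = -6965376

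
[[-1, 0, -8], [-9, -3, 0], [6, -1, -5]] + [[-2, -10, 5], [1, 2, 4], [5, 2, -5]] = [[-3, -10, -3], [-8, -1, 4], [11, 1, -10]]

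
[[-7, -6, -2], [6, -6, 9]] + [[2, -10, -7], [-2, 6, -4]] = [[-5, -16, -9], [4, 0, 5]]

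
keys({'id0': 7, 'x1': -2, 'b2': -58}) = ['id0', 'x1', 'b2']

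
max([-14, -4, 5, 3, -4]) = 5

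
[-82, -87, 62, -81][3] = -81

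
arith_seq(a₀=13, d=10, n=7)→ a_0 = 13 + 0*10 = 13
a_1 = 13 + 1*10 = 23
a_2 = 13 + 2*10 = 33
...
= [13, 23, 33, 43, 53, 63, 73]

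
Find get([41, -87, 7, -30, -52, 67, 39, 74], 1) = -87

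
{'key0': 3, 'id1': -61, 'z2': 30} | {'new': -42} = {'key0': 3, 'id1': -61, 'z2': 30, 'new': -42}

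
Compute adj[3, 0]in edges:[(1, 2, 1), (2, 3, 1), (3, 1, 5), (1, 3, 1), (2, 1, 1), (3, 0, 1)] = 1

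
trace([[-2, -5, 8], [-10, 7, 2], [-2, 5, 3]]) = 8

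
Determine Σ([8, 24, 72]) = 104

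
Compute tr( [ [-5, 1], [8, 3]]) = -2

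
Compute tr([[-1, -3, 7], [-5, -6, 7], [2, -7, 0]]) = diagonal: (-1) + (-6) + 0
= -7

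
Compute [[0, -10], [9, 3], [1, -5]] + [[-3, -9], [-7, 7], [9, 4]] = [[-3, -19], [2, 10], [10, -1]]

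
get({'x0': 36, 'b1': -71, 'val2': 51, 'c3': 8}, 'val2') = 51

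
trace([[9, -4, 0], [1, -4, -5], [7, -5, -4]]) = 1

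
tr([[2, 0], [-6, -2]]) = 0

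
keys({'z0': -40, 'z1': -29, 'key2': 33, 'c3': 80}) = ['z0', 'z1', 'key2', 'c3']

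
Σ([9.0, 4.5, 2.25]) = 15.75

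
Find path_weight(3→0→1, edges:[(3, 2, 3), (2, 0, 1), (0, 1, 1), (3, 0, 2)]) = 3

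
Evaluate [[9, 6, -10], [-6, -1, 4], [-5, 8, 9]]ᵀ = [[9, -6, -5], [6, -1, 8], [-10, 4, 9]]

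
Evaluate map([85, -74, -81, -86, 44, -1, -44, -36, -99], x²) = (85)²=7225, (-74)²=5476, (-81)²=6561, (-86)²=7396, (44)²=1936, (-1)²=1, (-44)²=1936, (-36)²=1296, (-99)²=9801
= [7225, 5476, 6561, 7396, 1936, 1, 1936, 1296, 9801]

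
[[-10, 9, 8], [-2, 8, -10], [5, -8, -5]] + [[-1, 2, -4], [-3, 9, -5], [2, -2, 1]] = [[-11, 11, 4], [-5, 17, -15], [7, -10, -4]]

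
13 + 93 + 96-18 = 184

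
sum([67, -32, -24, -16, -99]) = 67 + (-32) + (-24) + (-16) + (-99)
= -104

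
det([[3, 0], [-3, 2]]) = (3)*(2) - (0)*(-3)
= 6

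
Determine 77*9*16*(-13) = -144144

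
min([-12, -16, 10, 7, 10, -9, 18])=-16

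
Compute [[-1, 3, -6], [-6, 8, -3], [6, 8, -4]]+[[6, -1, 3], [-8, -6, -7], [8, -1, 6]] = [[5, 2, -3], [-14, 2, -10], [14, 7, 2]]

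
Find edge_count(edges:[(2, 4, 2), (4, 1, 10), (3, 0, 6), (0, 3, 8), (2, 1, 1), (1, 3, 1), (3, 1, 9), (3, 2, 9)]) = 8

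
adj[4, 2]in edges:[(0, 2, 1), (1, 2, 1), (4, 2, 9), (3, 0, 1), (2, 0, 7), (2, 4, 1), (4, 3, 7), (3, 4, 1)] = 9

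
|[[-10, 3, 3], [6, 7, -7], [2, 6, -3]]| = -132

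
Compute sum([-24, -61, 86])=1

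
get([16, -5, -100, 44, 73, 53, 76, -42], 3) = 44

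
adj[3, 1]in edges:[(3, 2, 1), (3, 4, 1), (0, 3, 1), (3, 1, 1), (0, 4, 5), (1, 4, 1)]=1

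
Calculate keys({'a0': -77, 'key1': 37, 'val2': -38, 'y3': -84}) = ['a0', 'key1', 'val2', 'y3']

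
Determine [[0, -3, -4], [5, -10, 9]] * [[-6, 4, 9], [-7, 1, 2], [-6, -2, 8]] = [[45, 5, -38], [-14, -8, 97]]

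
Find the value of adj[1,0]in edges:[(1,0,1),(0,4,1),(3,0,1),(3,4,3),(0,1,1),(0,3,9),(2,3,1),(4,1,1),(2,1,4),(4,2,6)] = 1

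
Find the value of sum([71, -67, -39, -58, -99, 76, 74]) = 71 + (-67) + (-39) + (-58) + (-99) + 76 + 74
= -42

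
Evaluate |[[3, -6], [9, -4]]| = (3)*(-4) - (-6)*(9)
= 42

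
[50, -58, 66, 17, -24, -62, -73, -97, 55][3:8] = [17, -24, -62, -73, -97]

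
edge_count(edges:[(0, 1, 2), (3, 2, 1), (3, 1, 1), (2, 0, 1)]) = 4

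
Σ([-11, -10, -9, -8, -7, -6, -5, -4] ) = -60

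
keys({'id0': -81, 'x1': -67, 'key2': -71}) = ['id0', 'x1', 'key2']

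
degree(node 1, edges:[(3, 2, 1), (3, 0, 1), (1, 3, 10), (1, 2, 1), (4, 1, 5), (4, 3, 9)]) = 3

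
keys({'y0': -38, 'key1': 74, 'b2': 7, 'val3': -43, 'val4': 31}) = ['y0', 'key1', 'b2', 'val3', 'val4']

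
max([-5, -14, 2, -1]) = 2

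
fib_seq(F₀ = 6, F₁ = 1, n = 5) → F_2 = F_1 + F_0 = 7
F_3 = F_2 + F_1 = 8
F_4 = F_3 + F_2 = 15
= [6, 1, 7, 8, 15]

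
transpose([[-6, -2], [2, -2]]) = [[-6, 2], [-2, -2]]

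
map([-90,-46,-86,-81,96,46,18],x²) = (-90)²=8100, (-46)²=2116, (-86)²=7396, (-81)²=6561, (96)²=9216, (46)²=2116, (18)²=324
= [8100, 2116, 7396, 6561, 9216, 2116, 324]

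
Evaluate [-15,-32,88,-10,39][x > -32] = keep x where x > -32: -15✓, -32✗, 88✓, -10✓, 39✓
= [-15, 88, -10, 39]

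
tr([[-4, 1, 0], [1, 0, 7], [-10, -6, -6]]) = -10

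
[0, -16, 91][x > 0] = [91]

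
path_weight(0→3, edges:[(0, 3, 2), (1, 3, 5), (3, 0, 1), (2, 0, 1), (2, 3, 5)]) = 2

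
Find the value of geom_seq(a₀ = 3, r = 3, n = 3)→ [3, 9, 27]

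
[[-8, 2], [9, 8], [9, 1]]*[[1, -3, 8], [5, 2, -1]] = C[0][0] = (-8)*(1) + (2)*(5) = 2
C[0][1] = (-8)*(-3) + (2)*(2) = 28
C[0][2] = (-8)*(8) + (2)*(-1) = -66
C[1][0] = (9)*(1) + (8)*(5) = 49
C[1][1] = (9)*(-3) + (8)*(2) = -11
C[1][2] = (9)*(8) + (8)*(-1) = 64
... (3 more cells)
= [[2, 28, -66], [49, -11, 64], [14, -25, 71]]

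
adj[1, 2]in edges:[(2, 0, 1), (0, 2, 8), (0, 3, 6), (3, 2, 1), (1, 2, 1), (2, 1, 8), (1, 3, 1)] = 1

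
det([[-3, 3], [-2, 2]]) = 0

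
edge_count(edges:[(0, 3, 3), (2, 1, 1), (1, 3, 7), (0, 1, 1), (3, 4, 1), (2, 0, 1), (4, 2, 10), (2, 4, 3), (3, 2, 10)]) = 9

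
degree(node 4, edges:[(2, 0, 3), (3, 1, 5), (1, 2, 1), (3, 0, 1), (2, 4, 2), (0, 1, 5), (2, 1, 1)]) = 1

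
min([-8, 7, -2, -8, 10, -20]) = -20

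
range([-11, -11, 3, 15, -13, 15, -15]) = 30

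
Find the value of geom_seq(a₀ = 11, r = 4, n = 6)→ [11, 44, 176, 704, 2816, 11264]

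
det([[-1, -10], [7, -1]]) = (-1)*(-1) - (-10)*(7)
= 71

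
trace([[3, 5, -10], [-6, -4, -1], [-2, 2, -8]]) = diagonal: 3 + (-4) + (-8)
= -9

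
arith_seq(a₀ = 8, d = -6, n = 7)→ [8, 2, -4, -10, -16, -22, -28]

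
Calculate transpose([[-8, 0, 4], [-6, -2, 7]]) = [[-8, -6], [0, -2], [4, 7]]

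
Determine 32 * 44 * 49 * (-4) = -275968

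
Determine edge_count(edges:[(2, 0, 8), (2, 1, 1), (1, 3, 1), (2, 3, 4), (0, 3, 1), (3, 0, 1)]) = 6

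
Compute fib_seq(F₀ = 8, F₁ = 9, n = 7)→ [8, 9, 17, 26, 43, 69, 112]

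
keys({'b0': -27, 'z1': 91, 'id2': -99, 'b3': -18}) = ['b0', 'z1', 'id2', 'b3']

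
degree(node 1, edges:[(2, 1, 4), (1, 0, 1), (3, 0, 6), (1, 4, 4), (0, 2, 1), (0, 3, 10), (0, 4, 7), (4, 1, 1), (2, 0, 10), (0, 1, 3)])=incident: (2,1), (1,0), (1,4), (4,1), (0,1)
= 5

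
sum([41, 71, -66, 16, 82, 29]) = 173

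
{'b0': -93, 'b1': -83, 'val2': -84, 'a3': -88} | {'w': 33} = {'b0': -93, 'b1': -83, 'val2': -84, 'a3': -88, 'w': 33}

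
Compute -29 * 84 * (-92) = 224112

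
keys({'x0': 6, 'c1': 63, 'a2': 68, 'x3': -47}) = ['x0', 'c1', 'a2', 'x3']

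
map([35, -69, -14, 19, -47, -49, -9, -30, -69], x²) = [1225, 4761, 196, 361, 2209, 2401, 81, 900, 4761]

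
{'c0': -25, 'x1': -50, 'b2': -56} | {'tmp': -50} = {'c0': -25, 'x1': -50, 'b2': -56, 'tmp': -50}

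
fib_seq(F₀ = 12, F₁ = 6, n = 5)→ F_2 = F_1 + F_0 = 18
F_3 = F_2 + F_1 = 24
F_4 = F_3 + F_2 = 42
= [12, 6, 18, 24, 42]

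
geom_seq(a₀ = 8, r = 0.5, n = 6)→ a_0 = 8*0.5^0 = 8.0
a_1 = 8*0.5^1 = 4.0
a_2 = 8*0.5^2 = 2.0
...
= [8.0, 4.0, 2.0, 1.0, 0.5, 0.25]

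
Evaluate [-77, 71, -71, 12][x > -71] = keep x where x > -71: -77✗, 71✓, -71✗, 12✓
= [71, 12]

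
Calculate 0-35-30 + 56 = -9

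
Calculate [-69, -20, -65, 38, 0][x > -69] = [-20, -65, 38, 0]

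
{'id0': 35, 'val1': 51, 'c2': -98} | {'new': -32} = {'id0': 35, 'val1': 51, 'c2': -98, 'new': -32}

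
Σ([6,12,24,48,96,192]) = 378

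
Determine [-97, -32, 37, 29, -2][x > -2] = keep x where x > -2: -97✗, -32✗, 37✓, 29✓, -2✗
= [37, 29]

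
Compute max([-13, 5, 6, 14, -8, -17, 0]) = 14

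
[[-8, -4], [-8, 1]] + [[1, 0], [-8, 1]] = [[-7, -4], [-16, 2]]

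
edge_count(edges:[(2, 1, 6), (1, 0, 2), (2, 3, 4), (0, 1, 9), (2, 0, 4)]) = 5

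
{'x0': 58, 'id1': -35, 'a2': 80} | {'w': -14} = {'x0': 58, 'id1': -35, 'a2': 80, 'w': -14}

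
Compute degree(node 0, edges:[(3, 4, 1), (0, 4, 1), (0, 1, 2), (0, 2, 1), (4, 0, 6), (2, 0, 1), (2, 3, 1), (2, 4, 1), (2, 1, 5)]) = incident: (0,4), (0,1), (0,2), (4,0), (2,0)
= 5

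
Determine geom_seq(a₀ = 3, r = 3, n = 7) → [3, 9, 27, 81, 243, 729, 2187]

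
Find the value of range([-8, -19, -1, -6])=18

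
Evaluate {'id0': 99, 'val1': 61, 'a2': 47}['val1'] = 61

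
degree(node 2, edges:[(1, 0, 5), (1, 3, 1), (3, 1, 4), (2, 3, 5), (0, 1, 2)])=incident: (2,3)
= 1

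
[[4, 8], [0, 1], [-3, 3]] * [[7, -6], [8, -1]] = C[0][0] = (4)*(7) + (8)*(8) = 92
C[0][1] = (4)*(-6) + (8)*(-1) = -32
C[1][0] = (0)*(7) + (1)*(8) = 8
C[1][1] = (0)*(-6) + (1)*(-1) = -1
C[2][0] = (-3)*(7) + (3)*(8) = 3
C[2][1] = (-3)*(-6) + (3)*(-1) = 15
= [[92, -32], [8, -1], [3, 15]]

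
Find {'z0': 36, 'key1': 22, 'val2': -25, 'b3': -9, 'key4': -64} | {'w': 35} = {'z0': 36, 'key1': 22, 'val2': -25, 'b3': -9, 'key4': -64, 'w': 35}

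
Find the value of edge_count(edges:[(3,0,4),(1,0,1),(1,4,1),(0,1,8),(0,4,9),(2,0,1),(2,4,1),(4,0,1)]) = 8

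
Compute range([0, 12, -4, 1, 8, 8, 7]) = 16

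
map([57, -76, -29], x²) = [3249, 5776, 841]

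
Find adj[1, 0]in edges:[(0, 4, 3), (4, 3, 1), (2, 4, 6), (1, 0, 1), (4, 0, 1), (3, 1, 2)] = 1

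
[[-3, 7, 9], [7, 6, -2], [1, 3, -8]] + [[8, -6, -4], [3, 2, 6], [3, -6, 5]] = [[5, 1, 5], [10, 8, 4], [4, -3, -3]]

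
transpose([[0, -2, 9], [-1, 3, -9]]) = [[0, -1], [-2, 3], [9, -9]]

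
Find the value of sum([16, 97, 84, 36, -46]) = 187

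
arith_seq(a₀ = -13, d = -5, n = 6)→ [-13, -18, -23, -28, -33, -38]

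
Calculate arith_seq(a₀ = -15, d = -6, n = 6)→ a_0 = -15 + 0*-6 = -15
a_1 = -15 + 1*-6 = -21
a_2 = -15 + 2*-6 = -27
...
= [-15, -21, -27, -33, -39, -45]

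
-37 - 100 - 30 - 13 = -180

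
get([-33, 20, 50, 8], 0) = -33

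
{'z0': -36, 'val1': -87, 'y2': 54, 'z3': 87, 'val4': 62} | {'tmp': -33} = {'z0': -36, 'val1': -87, 'y2': 54, 'z3': 87, 'val4': 62, 'tmp': -33}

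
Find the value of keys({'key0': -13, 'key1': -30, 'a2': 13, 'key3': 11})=['key0', 'key1', 'a2', 'key3']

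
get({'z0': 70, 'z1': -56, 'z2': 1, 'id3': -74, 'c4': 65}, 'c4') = 65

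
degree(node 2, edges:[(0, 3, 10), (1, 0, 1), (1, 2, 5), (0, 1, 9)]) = incident: (1,2)
= 1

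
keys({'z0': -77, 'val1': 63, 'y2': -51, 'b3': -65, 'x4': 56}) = ['z0', 'val1', 'y2', 'b3', 'x4']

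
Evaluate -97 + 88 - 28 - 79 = -116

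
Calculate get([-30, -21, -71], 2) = -71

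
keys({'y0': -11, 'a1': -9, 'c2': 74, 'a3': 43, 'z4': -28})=['y0', 'a1', 'c2', 'a3', 'z4']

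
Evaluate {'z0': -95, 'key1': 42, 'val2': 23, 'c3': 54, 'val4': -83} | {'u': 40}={'z0': -95, 'key1': 42, 'val2': 23, 'c3': 54, 'val4': -83, 'u': 40}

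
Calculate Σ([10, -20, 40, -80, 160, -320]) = -210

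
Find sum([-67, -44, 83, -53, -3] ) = -84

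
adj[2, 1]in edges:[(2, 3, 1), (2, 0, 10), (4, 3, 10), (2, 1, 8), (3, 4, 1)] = 8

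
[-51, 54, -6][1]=54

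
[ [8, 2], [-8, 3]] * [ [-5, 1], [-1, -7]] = C[0][0] = (8)*(-5) + (2)*(-1) = -42
C[0][1] = (8)*(1) + (2)*(-7) = -6
C[1][0] = (-8)*(-5) + (3)*(-1) = 37
C[1][1] = (-8)*(1) + (3)*(-7) = -29
= [[-42, -6], [37, -29]]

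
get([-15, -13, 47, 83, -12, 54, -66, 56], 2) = 47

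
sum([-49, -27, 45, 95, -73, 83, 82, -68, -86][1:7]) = slice → [-27, 45, 95, -73, 83, 82]
(-27) + 45 + 95 + (-73) + 83 + 82
= 205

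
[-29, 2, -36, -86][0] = -29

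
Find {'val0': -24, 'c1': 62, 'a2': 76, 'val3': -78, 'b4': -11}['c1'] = 62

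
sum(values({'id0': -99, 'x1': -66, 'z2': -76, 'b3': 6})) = -235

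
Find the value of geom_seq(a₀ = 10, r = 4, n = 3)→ a_0 = 10*4^0 = 10
a_1 = 10*4^1 = 40
a_2 = 10*4^2 = 160
= [10, 40, 160]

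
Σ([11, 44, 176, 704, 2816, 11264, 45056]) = 60071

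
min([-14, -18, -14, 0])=-18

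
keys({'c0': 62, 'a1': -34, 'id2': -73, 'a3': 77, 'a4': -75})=['c0', 'a1', 'id2', 'a3', 'a4']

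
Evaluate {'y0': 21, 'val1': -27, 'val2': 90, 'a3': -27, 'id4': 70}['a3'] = -27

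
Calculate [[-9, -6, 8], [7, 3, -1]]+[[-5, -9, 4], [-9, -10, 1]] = [[-14, -15, 12], [-2, -7, 0]]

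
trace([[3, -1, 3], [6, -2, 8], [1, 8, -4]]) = -3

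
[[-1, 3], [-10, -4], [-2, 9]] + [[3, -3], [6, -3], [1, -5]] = [[2, 0], [-4, -7], [-1, 4]]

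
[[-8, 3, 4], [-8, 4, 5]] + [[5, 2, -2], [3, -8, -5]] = [[-3, 5, 2], [-5, -4, 0]]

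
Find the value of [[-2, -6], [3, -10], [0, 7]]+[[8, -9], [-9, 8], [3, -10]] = [[6, -15], [-6, -2], [3, -3]]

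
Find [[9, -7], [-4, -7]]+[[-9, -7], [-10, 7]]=[[0, -14], [-14, 0]]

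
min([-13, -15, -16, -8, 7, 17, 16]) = -16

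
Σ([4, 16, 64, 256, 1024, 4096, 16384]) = 21844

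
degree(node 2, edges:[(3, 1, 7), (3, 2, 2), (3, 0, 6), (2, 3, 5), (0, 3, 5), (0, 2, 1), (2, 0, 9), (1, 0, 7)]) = incident: (3,2), (2,3), (0,2), (2,0)
= 4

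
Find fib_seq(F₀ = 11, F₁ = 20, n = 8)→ [11, 20, 31, 51, 82, 133, 215, 348]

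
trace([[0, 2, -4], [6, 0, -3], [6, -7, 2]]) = diagonal: 0 + 0 + 2
= 2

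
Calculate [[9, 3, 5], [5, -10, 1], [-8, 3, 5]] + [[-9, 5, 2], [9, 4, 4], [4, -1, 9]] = [[0, 8, 7], [14, -6, 5], [-4, 2, 14]]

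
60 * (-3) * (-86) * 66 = 1021680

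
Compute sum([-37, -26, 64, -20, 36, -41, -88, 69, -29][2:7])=slice → [64, -20, 36, -41, -88]
64 + (-20) + 36 + (-41) + (-88)
= -49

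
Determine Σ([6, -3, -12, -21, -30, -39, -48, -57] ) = 6 + (-3) + (-12) + (-21) + (-30) + (-39) + (-48) + (-57)
= -204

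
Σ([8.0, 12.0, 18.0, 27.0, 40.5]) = 8.0 + 12.0 + 18.0 + 27.0 + 40.5
= 105.5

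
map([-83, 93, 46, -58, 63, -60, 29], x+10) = -83+10=-73, 93+10=103, 46+10=56, -58+10=-48, 63+10=73, -60+10=-50, 29+10=39
= [-73, 103, 56, -48, 73, -50, 39]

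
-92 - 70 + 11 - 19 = -170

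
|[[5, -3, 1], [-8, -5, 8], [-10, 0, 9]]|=(1)*(5)*det([[-5, 8], [0, 9]]) + (-1)*(-3)*det([[-8, 8], [-10, 9]]) + (1)*(1)*det([[-8, -5], [-10, 0]])
= -225 + 24 + -50
= -251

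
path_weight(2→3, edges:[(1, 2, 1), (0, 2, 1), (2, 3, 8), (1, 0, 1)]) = 8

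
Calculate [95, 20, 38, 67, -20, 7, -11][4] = -20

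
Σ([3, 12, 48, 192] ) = 3 + 12 + 48 + 192
= 255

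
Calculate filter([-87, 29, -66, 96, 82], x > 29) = [96, 82]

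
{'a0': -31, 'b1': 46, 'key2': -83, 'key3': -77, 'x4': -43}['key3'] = -77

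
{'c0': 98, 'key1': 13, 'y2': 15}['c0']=98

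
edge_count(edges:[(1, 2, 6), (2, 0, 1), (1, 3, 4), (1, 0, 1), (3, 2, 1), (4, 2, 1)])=6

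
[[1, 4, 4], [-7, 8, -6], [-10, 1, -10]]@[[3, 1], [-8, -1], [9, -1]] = C[0][0] = (1)*(3) + (4)*(-8) + (4)*(9) = 7
C[0][1] = (1)*(1) + (4)*(-1) + (4)*(-1) = -7
C[1][0] = (-7)*(3) + (8)*(-8) + (-6)*(9) = -139
C[1][1] = (-7)*(1) + (8)*(-1) + (-6)*(-1) = -9
C[2][0] = (-10)*(3) + (1)*(-8) + (-10)*(9) = -128
C[2][1] = (-10)*(1) + (1)*(-1) + (-10)*(-1) = -1
= [[7, -7], [-139, -9], [-128, -1]]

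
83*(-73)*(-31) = 187829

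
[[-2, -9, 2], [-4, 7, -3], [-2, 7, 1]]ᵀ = [[-2, -4, -2], [-9, 7, 7], [2, -3, 1]]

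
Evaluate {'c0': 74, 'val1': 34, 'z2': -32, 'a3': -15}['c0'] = 74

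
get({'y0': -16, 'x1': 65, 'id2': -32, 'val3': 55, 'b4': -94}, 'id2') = -32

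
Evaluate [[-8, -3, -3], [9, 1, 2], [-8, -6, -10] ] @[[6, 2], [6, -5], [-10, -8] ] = [[-36, 23], [40, -3], [16, 94]]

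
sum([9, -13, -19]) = 9 + (-13) + (-19)
= -23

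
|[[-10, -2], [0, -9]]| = 90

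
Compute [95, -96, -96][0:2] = [95, -96]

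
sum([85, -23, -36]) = 26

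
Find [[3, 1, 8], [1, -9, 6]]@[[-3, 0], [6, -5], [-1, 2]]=C[0][0] = (3)*(-3) + (1)*(6) + (8)*(-1) = -11
C[0][1] = (3)*(0) + (1)*(-5) + (8)*(2) = 11
C[1][0] = (1)*(-3) + (-9)*(6) + (6)*(-1) = -63
C[1][1] = (1)*(0) + (-9)*(-5) + (6)*(2) = 57
= [[-11, 11], [-63, 57]]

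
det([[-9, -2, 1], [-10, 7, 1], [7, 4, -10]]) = (1)*(-9)*det([[7, 1], [4, -10]]) + (-1)*(-2)*det([[-10, 1], [7, -10]]) + (1)*(1)*det([[-10, 7], [7, 4]])
= 666 + 186 + -89
= 763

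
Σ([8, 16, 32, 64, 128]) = 8 + 16 + 32 + 64 + 128
= 248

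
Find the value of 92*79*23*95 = 15880580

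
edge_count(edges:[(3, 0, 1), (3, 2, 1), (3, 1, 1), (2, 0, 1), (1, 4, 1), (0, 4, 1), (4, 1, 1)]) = 7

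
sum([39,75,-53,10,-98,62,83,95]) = 39 + 75 + (-53) + 10 + (-98) + 62 + 83 + 95
= 213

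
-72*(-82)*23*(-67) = -9098064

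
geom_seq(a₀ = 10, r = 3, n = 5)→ [10, 30, 90, 270, 810]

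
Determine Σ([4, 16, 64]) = 84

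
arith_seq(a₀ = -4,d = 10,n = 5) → a_0 = -4 + 0*10 = -4
a_1 = -4 + 1*10 = 6
a_2 = -4 + 2*10 = 16
...
= [-4, 6, 16, 26, 36]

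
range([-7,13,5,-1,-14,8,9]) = 27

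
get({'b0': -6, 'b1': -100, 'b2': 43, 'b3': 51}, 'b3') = 51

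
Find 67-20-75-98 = -126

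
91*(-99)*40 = -360360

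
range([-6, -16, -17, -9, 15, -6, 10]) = 32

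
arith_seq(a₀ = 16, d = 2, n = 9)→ [16, 18, 20, 22, 24, 26, 28, 30, 32]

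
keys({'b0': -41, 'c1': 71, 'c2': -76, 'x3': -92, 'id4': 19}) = ['b0', 'c1', 'c2', 'x3', 'id4']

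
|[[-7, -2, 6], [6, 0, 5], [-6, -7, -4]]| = (1)*(-7)*det([[0, 5], [-7, -4]]) + (-1)*(-2)*det([[6, 5], [-6, -4]]) + (1)*(6)*det([[6, 0], [-6, -7]])
= -245 + 12 + -252
= -485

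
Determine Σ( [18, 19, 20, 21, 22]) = 100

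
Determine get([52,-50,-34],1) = -50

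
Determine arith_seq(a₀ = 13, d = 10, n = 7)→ [13, 23, 33, 43, 53, 63, 73]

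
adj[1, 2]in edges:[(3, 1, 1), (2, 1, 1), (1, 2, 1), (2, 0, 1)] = 1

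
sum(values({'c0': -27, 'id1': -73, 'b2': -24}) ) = (-27) + (-73) + (-24)
= -124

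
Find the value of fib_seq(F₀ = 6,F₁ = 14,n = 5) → F_2 = F_1 + F_0 = 20
F_3 = F_2 + F_1 = 34
F_4 = F_3 + F_2 = 54
= [6, 14, 20, 34, 54]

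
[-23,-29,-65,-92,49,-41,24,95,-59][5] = -41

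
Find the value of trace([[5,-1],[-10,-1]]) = 4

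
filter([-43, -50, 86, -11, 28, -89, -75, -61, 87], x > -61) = [-43, -50, 86, -11, 28, 87]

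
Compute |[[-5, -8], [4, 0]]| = 32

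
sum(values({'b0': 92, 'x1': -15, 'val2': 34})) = 111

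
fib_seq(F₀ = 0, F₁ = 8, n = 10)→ F_2 = F_1 + F_0 = 8
F_3 = F_2 + F_1 = 16
F_4 = F_3 + F_2 = 24
...
= [0, 8, 8, 16, 24, 40, 64, 104, 168, 272]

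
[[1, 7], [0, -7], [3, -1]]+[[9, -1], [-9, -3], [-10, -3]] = [[10, 6], [-9, -10], [-7, -4]]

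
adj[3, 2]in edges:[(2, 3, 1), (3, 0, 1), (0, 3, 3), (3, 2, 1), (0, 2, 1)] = 1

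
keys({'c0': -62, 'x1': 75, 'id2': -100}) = ['c0', 'x1', 'id2']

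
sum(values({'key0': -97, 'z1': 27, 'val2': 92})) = 22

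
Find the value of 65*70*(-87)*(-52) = 20584200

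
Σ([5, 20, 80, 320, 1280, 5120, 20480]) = 5 + 20 + 80 + 320 + 1280 + 5120 + 20480
= 27305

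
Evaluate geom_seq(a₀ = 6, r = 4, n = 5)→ [6, 24, 96, 384, 1536]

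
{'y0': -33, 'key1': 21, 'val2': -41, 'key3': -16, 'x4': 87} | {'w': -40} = {'y0': -33, 'key1': 21, 'val2': -41, 'key3': -16, 'x4': 87, 'w': -40}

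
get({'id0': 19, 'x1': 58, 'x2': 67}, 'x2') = 67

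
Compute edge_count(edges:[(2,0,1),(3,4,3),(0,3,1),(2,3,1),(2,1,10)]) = 5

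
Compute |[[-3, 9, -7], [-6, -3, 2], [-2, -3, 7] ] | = 303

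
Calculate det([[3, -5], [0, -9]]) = -27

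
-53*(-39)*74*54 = 8259732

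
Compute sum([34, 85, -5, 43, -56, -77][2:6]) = -95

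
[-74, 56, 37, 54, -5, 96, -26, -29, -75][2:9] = [37, 54, -5, 96, -26, -29, -75]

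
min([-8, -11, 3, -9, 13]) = -11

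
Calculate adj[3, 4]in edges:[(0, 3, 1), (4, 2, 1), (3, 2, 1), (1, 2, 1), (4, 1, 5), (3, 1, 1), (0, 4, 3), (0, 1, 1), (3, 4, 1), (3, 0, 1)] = 1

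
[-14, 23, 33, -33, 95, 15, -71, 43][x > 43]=keep x where x > 43: -14✗, 23✗, 33✗, -33✗, 95✓, 15✗, -71✗, 43✗
= [95]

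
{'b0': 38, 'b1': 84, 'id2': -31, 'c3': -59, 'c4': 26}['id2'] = -31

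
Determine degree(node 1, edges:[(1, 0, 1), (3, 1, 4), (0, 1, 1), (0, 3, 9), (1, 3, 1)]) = incident: (1,0), (3,1), (0,1), (1,3)
= 4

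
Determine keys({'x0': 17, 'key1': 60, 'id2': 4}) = ['x0', 'key1', 'id2']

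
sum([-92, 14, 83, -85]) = -80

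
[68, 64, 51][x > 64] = [68]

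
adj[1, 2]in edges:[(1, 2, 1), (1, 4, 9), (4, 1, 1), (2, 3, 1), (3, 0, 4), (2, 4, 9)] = 1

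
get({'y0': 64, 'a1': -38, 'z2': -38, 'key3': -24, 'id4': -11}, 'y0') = 64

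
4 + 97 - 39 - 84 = -22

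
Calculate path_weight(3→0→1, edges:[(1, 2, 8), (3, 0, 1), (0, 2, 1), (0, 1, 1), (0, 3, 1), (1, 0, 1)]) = w(3→0)=1 + w(0→1)=1
= 2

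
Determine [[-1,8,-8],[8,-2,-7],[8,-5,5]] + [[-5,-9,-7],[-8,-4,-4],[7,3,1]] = [[-6, -1, -15], [0, -6, -11], [15, -2, 6]]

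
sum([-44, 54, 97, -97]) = (-44) + 54 + 97 + (-97)
= 10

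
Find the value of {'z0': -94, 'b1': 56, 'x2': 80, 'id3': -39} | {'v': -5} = {'z0': -94, 'b1': 56, 'x2': 80, 'id3': -39, 'v': -5}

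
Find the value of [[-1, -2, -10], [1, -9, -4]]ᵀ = [[-1, 1], [-2, -9], [-10, -4]]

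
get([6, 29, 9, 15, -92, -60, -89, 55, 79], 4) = -92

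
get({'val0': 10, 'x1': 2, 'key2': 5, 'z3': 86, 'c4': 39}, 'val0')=10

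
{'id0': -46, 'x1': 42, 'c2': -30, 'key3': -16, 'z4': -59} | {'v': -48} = {'id0': -46, 'x1': 42, 'c2': -30, 'key3': -16, 'z4': -59, 'v': -48}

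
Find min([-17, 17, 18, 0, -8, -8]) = -17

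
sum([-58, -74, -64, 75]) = -121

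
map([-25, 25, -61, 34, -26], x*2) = [-50, 50, -122, 68, -52]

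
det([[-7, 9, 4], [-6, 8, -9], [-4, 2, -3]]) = (1)*(-7)*det([[8, -9], [2, -3]]) + (-1)*(9)*det([[-6, -9], [-4, -3]]) + (1)*(4)*det([[-6, 8], [-4, 2]])
= 42 + 162 + 80
= 284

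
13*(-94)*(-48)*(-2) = -117312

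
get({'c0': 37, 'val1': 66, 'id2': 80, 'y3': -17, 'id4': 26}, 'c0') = 37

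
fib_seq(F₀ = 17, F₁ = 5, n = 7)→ [17, 5, 22, 27, 49, 76, 125]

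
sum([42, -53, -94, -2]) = -107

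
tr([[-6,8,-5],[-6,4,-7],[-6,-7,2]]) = diagonal: (-6) + 4 + 2
= 0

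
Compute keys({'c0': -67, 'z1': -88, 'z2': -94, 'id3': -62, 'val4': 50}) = ['c0', 'z1', 'z2', 'id3', 'val4']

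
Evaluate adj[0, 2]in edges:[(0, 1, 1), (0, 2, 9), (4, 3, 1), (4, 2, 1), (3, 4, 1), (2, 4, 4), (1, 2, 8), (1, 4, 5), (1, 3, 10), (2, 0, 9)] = 9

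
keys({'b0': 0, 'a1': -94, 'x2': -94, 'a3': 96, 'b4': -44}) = ['b0', 'a1', 'x2', 'a3', 'b4']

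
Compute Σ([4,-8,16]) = 4 + -8 + 16
= 12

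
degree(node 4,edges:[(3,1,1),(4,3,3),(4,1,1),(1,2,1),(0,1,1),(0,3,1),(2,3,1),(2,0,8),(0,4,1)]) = 3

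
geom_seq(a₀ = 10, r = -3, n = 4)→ a_0 = 10*(-3)^0 = 10
a_1 = 10*(-3)^1 = -30
a_2 = 10*(-3)^2 = 90
...
= [10, -30, 90, -270]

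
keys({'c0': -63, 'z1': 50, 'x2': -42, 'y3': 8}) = ['c0', 'z1', 'x2', 'y3']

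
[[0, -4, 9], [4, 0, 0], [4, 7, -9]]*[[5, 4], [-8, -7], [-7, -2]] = [[-31, 10], [20, 16], [27, -15]]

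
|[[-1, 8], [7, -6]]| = (-1)*(-6) - (8)*(7)
= -50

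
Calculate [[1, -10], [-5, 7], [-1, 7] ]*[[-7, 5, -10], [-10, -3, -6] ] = C[0][0] = (1)*(-7) + (-10)*(-10) = 93
C[0][1] = (1)*(5) + (-10)*(-3) = 35
C[0][2] = (1)*(-10) + (-10)*(-6) = 50
C[1][0] = (-5)*(-7) + (7)*(-10) = -35
C[1][1] = (-5)*(5) + (7)*(-3) = -46
C[1][2] = (-5)*(-10) + (7)*(-6) = 8
... (3 more cells)
= [[93, 35, 50], [-35, -46, 8], [-63, -26, -32]]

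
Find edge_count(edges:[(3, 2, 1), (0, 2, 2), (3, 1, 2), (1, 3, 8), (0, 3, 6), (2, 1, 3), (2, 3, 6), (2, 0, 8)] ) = 8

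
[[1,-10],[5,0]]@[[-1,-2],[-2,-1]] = C[0][0] = (1)*(-1) + (-10)*(-2) = 19
C[0][1] = (1)*(-2) + (-10)*(-1) = 8
C[1][0] = (5)*(-1) + (0)*(-2) = -5
C[1][1] = (5)*(-2) + (0)*(-1) = -10
= [[19, 8], [-5, -10]]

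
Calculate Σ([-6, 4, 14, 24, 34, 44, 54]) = (-6) + 4 + 14 + 24 + 34 + 44 + 54
= 168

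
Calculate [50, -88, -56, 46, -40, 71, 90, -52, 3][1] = -88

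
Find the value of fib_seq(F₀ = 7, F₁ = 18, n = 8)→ [7, 18, 25, 43, 68, 111, 179, 290]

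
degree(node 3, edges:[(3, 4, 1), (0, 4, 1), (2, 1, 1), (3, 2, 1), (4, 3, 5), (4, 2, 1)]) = 3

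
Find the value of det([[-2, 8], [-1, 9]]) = (-2)*(9) - (8)*(-1)
= -10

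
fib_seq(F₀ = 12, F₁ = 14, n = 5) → [12, 14, 26, 40, 66]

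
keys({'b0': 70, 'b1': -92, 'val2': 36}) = ['b0', 'b1', 'val2']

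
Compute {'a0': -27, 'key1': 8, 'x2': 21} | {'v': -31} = {'a0': -27, 'key1': 8, 'x2': 21, 'v': -31}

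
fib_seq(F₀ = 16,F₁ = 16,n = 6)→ [16, 16, 32, 48, 80, 128]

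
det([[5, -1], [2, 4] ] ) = (5)*(4) - (-1)*(2)
= 22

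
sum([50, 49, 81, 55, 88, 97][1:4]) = slice → [49, 81, 55]
49 + 81 + 55
= 185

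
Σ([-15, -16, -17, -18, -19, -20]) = -105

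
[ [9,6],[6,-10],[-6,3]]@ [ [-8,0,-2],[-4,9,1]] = C[0][0] = (9)*(-8) + (6)*(-4) = -96
C[0][1] = (9)*(0) + (6)*(9) = 54
C[0][2] = (9)*(-2) + (6)*(1) = -12
C[1][0] = (6)*(-8) + (-10)*(-4) = -8
C[1][1] = (6)*(0) + (-10)*(9) = -90
C[1][2] = (6)*(-2) + (-10)*(1) = -22
... (3 more cells)
= [[-96, 54, -12], [-8, -90, -22], [36, 27, 15]]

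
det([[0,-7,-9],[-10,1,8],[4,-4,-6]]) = -128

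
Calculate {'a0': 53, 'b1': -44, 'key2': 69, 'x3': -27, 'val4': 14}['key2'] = 69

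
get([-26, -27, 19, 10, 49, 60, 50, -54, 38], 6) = 50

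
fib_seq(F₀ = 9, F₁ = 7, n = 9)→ [9, 7, 16, 23, 39, 62, 101, 163, 264]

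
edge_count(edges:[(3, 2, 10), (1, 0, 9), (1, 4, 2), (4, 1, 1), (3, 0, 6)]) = 5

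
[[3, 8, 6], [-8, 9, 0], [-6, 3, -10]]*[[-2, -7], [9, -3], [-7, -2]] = [[24, -57], [97, 29], [109, 53]]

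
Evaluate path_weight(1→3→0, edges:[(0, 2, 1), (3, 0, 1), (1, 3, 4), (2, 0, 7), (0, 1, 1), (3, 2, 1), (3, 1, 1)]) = w(1→3)=4 + w(3→0)=1
= 5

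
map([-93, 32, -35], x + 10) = [-83, 42, -25]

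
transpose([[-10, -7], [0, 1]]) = [[-10, 0], [-7, 1]]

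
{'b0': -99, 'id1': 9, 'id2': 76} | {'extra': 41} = {'b0': -99, 'id1': 9, 'id2': 76, 'extra': 41}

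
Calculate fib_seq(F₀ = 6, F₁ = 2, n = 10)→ F_2 = F_1 + F_0 = 8
F_3 = F_2 + F_1 = 10
F_4 = F_3 + F_2 = 18
...
= [6, 2, 8, 10, 18, 28, 46, 74, 120, 194]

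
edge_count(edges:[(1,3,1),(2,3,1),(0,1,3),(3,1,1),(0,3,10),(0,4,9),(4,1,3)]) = 7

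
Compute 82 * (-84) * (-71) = 489048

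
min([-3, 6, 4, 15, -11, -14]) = -14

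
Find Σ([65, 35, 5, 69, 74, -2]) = 246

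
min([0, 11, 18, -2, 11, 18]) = -2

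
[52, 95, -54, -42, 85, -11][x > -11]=[52, 95, 85]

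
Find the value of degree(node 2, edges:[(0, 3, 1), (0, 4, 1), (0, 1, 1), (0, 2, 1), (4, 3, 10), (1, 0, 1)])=incident: (0,2)
= 1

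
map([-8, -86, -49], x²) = [64, 7396, 2401]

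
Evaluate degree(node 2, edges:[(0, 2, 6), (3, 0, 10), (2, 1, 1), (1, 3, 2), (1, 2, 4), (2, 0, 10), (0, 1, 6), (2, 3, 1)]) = 5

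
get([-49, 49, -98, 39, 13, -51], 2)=-98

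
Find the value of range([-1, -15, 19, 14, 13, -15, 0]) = 34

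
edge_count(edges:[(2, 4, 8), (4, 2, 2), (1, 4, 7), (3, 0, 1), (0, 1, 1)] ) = 5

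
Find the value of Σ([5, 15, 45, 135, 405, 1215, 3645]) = 5 + 15 + 45 + 135 + 405 + 1215 + 3645
= 5465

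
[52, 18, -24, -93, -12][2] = -24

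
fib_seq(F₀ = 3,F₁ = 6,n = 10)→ [3, 6, 9, 15, 24, 39, 63, 102, 165, 267]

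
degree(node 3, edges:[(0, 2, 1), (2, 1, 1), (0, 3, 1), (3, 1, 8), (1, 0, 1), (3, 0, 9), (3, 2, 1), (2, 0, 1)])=incident: (0,3), (3,1), (3,0), (3,2)
= 4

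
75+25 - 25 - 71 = 4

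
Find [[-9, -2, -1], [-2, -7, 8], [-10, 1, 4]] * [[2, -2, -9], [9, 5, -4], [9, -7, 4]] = [[-45, 15, 85], [5, -87, 78], [25, -3, 102]]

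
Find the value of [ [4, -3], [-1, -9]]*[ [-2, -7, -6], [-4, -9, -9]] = [[4, -1, 3], [38, 88, 87]]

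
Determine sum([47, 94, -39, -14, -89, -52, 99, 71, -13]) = 104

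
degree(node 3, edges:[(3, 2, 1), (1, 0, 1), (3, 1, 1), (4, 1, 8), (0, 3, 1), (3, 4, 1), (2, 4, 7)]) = 4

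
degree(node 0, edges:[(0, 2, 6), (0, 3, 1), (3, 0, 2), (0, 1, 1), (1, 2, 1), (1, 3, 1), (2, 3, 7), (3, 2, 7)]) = 4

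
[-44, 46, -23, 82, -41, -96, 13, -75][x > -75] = [-44, 46, -23, 82, -41, 13]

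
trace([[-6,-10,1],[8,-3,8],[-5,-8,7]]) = diagonal: (-6) + (-3) + 7
= -2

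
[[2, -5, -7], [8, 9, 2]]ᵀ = [[2, 8], [-5, 9], [-7, 2]]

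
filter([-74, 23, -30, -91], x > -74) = [23, -30]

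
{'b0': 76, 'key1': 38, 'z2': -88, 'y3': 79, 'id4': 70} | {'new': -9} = {'b0': 76, 'key1': 38, 'z2': -88, 'y3': 79, 'id4': 70, 'new': -9}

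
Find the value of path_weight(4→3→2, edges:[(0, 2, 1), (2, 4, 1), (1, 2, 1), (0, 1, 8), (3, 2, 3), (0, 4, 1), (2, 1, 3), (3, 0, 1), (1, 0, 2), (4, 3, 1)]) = w(4→3)=1 + w(3→2)=3
= 4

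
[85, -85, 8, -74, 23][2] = 8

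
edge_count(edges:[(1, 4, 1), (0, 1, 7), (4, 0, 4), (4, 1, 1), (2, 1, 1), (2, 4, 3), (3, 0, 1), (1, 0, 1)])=8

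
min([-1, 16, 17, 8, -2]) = -2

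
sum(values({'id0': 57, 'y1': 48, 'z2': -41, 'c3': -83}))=57 + 48 + (-41) + (-83)
= -19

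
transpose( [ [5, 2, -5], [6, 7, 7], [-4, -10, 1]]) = [[5, 6, -4], [2, 7, -10], [-5, 7, 1]]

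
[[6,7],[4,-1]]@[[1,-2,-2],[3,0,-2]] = [[27, -12, -26], [1, -8, -6]]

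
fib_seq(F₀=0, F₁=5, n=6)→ F_2 = F_1 + F_0 = 5
F_3 = F_2 + F_1 = 10
F_4 = F_3 + F_2 = 15
...
= [0, 5, 5, 10, 15, 25]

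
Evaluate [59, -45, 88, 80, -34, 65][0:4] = [59, -45, 88, 80]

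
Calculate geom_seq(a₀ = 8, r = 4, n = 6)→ a_0 = 8*4^0 = 8
a_1 = 8*4^1 = 32
a_2 = 8*4^2 = 128
...
= [8, 32, 128, 512, 2048, 8192]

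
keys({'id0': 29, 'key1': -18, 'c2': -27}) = ['id0', 'key1', 'c2']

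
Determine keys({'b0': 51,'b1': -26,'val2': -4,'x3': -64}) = ['b0', 'b1', 'val2', 'x3']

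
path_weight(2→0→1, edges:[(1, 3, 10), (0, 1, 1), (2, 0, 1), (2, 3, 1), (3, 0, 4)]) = w(2→0)=1 + w(0→1)=1
= 2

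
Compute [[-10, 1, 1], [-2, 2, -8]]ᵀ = [[-10, -2], [1, 2], [1, -8]]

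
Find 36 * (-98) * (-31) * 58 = 6343344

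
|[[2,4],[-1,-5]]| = (2)*(-5) - (4)*(-1)
= -6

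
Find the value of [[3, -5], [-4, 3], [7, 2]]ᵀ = [[3, -4, 7], [-5, 3, 2]]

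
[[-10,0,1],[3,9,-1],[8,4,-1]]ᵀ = [[-10, 3, 8], [0, 9, 4], [1, -1, -1]]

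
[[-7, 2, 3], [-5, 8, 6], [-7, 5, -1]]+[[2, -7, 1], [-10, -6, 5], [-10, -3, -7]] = [[-5, -5, 4], [-15, 2, 11], [-17, 2, -8]]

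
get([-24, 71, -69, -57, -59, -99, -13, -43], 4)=-59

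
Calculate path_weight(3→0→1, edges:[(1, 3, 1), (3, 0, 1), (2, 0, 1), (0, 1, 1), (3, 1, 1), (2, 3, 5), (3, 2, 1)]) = w(3→0)=1 + w(0→1)=1
= 2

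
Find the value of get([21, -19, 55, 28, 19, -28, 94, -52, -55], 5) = -28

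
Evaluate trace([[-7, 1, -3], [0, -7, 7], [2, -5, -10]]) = diagonal: (-7) + (-7) + (-10)
= -24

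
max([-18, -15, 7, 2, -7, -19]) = 7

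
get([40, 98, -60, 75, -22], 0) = 40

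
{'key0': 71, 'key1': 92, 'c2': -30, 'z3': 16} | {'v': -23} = {'key0': 71, 'key1': 92, 'c2': -30, 'z3': 16, 'v': -23}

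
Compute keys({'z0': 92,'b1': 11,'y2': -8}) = ['z0', 'b1', 'y2']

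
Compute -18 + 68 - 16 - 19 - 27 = -12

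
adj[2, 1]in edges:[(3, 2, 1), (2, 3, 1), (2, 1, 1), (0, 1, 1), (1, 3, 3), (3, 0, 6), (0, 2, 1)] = 1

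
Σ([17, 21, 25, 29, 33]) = 17 + 21 + 25 + 29 + 33
= 125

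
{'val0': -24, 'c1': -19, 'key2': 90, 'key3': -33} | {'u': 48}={'val0': -24, 'c1': -19, 'key2': 90, 'key3': -33, 'u': 48}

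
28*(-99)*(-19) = 52668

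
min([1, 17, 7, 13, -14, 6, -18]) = -18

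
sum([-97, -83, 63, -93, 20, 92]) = (-97) + (-83) + 63 + (-93) + 20 + 92
= -98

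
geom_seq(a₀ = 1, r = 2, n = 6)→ [1, 2, 4, 8, 16, 32]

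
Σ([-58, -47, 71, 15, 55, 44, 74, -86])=(-58) + (-47) + 71 + 15 + 55 + 44 + 74 + (-86)
= 68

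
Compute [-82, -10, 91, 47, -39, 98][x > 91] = [98]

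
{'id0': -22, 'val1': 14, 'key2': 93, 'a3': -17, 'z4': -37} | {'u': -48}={'id0': -22, 'val1': 14, 'key2': 93, 'a3': -17, 'z4': -37, 'u': -48}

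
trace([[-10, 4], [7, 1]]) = diagonal: (-10) + 1
= -9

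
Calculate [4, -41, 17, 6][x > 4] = keep x where x > 4: 4✗, -41✗, 17✓, 6✓
= [17, 6]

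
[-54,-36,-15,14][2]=-15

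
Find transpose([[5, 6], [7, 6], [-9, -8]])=[[5, 7, -9], [6, 6, -8]]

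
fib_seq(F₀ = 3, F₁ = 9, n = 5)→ F_2 = F_1 + F_0 = 12
F_3 = F_2 + F_1 = 21
F_4 = F_3 + F_2 = 33
= [3, 9, 12, 21, 33]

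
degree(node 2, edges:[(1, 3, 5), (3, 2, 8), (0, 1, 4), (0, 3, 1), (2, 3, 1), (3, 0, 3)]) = incident: (3,2), (2,3)
= 2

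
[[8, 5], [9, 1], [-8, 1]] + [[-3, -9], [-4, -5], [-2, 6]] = [[5, -4], [5, -4], [-10, 7]]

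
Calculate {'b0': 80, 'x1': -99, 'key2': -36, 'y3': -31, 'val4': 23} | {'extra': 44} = {'b0': 80, 'x1': -99, 'key2': -36, 'y3': -31, 'val4': 23, 'extra': 44}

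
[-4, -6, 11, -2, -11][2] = 11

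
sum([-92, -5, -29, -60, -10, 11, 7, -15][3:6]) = slice → [-60, -10, 11]
(-60) + (-10) + 11
= -59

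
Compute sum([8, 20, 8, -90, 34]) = 8 + 20 + 8 + (-90) + 34
= -20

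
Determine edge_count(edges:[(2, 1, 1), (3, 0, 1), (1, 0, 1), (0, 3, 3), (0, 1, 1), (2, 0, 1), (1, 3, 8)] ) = 7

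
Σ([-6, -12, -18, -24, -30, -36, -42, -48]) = -216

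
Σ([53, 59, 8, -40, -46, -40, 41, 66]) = 101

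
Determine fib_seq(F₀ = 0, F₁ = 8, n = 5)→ [0, 8, 8, 16, 24]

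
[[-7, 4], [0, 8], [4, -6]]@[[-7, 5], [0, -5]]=[[49, -55], [0, -40], [-28, 50]]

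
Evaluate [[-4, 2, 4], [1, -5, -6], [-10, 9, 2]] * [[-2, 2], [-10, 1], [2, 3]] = C[0][0] = (-4)*(-2) + (2)*(-10) + (4)*(2) = -4
C[0][1] = (-4)*(2) + (2)*(1) + (4)*(3) = 6
C[1][0] = (1)*(-2) + (-5)*(-10) + (-6)*(2) = 36
C[1][1] = (1)*(2) + (-5)*(1) + (-6)*(3) = -21
C[2][0] = (-10)*(-2) + (9)*(-10) + (2)*(2) = -66
C[2][1] = (-10)*(2) + (9)*(1) + (2)*(3) = -5
= [[-4, 6], [36, -21], [-66, -5]]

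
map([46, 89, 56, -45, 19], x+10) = [56, 99, 66, -35, 29]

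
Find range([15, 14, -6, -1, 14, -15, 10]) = 30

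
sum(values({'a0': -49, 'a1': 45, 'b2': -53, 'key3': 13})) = (-49) + 45 + (-53) + 13
= -44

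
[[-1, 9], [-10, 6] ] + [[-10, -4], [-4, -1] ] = [[-11, 5], [-14, 5]]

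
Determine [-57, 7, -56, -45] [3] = -45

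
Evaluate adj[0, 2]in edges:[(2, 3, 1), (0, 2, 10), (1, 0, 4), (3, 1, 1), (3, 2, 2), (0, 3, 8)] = 10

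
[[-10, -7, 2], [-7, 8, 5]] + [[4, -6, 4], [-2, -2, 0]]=[[-6, -13, 6], [-9, 6, 5]]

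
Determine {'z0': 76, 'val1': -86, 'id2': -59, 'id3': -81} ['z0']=76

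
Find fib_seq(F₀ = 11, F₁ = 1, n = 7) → F_2 = F_1 + F_0 = 12
F_3 = F_2 + F_1 = 13
F_4 = F_3 + F_2 = 25
...
= [11, 1, 12, 13, 25, 38, 63]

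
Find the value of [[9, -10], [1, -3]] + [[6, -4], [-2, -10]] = [[15, -14], [-1, -13]]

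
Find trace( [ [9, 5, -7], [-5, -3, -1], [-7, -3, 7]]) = diagonal: 9 + (-3) + 7
= 13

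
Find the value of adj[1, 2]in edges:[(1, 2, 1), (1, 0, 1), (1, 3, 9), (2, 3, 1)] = 1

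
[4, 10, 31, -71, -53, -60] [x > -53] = keep x where x > -53: 4✓, 10✓, 31✓, -71✗, -53✗, -60✗
= [4, 10, 31]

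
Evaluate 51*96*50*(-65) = -15912000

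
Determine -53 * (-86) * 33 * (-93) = -13988502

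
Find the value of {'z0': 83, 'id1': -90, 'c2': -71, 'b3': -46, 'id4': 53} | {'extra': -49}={'z0': 83, 'id1': -90, 'c2': -71, 'b3': -46, 'id4': 53, 'extra': -49}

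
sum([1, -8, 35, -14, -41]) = 1 + (-8) + 35 + (-14) + (-41)
= -27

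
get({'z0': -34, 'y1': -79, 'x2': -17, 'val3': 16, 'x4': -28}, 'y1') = -79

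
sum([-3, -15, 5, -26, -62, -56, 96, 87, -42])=-16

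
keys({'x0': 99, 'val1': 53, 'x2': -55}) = ['x0', 'val1', 'x2']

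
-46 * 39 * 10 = -17940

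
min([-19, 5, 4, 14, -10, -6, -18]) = -19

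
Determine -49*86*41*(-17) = 2937158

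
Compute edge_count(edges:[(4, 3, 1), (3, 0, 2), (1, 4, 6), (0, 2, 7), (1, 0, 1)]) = 5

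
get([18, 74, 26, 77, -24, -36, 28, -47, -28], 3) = 77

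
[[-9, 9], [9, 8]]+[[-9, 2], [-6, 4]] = [[-18, 11], [3, 12]]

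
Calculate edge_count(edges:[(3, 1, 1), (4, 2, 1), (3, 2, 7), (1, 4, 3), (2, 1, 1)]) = 5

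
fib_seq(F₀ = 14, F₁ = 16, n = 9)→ F_2 = F_1 + F_0 = 30
F_3 = F_2 + F_1 = 46
F_4 = F_3 + F_2 = 76
...
= [14, 16, 30, 46, 76, 122, 198, 320, 518]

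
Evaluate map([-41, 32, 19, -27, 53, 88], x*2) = [-82, 64, 38, -54, 106, 176]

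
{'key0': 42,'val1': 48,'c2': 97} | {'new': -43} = {'key0': 42, 'val1': 48, 'c2': 97, 'new': -43}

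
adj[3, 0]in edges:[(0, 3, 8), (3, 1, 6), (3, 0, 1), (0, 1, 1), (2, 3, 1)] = 1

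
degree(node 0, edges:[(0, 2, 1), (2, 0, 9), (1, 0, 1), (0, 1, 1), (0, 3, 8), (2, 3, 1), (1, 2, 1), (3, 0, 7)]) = 6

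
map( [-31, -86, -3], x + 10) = [-21, -76, 7]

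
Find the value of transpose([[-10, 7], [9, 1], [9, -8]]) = [[-10, 9, 9], [7, 1, -8]]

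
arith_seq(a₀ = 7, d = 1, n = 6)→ [7, 8, 9, 10, 11, 12]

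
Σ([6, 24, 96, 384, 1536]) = 2046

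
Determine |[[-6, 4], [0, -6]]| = (-6)*(-6) - (4)*(0)
= 36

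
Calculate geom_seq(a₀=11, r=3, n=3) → [11, 33, 99]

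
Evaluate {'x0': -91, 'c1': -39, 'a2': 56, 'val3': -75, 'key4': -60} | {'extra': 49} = {'x0': -91, 'c1': -39, 'a2': 56, 'val3': -75, 'key4': -60, 'extra': 49}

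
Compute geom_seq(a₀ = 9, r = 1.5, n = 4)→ a_0 = 9*1.5^0 = 9.0
a_1 = 9*1.5^1 = 13.5
a_2 = 9*1.5^2 = 20.25
...
= [9.0, 13.5, 20.25, 30.375]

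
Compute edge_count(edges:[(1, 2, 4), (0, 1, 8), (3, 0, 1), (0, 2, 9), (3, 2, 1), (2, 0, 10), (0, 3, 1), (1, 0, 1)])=8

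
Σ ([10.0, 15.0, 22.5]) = 47.5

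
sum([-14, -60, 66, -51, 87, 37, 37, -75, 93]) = (-14) + (-60) + 66 + (-51) + 87 + 37 + 37 + (-75) + 93
= 120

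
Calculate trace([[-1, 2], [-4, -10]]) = -11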